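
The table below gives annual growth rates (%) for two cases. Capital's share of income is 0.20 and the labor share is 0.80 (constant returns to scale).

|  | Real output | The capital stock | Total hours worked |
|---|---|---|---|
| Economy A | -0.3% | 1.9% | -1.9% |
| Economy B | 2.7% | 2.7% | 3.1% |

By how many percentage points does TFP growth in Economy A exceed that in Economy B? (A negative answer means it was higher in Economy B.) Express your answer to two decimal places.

Labor's share = 1 − 0.2 = 0.8.
Economy A: TFP = -0.3 − 0.38 + 1.52 = 0.84%.
Economy B: TFP = 2.7 − 0.54 − 2.48 = -0.32%.
Difference = 0.84 − (-0.32) = 1.16 pp.

1.16 percentage points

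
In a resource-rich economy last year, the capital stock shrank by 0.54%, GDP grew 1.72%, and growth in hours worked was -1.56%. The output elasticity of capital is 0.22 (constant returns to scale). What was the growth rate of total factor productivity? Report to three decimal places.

Total factor productivity grew 3.056%.

Labor's share = 1 − 0.22 = 0.78.
The capital stock: 0.22 × (-0.54) = -0.1188 pp.
Hours worked: 0.78 × (-1.56) = -1.2168 pp.
TFP growth = 1.72 + 1.3356 = 3.0556%.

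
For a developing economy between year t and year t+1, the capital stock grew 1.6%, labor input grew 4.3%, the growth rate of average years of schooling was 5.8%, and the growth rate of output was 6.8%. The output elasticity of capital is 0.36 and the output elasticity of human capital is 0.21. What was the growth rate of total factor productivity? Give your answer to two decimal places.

Labor's share = 1 − 0.36 − 0.21 = 0.43.
The capital stock: 0.36 × 1.6 = 0.576 pp.
Average years of schooling: 0.21 × 5.8 = 1.218 pp.
Labor input: 0.43 × 4.3 = 1.849 pp.
TFP growth = 6.8 − 3.643 = 3.157%.

3.16%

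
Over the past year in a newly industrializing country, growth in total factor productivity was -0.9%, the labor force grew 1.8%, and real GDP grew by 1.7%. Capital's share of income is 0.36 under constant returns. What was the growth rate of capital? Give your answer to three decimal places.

4.022%

Labor's share = 1 − 0.36 = 0.64.
gY = gA + 0.64×1.8 + 0.36×g.
0.36×g = 1.7 + 0.9 − 1.152 = 1.448.
g = 1.448 / 0.36 = 4.02222%.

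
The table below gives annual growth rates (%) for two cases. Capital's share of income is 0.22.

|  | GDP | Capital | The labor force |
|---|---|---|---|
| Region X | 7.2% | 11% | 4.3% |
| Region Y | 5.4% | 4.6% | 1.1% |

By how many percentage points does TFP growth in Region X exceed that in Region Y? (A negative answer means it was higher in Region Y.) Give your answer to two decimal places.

Labor's share = 1 − 0.22 = 0.78.
Region X: TFP = 7.2 − 2.42 − 3.354 = 1.426%.
Region Y: TFP = 5.4 − 1.012 − 0.858 = 3.53%.
Difference = 1.426 − (3.53) = -2.104 pp.

-2.10 percentage points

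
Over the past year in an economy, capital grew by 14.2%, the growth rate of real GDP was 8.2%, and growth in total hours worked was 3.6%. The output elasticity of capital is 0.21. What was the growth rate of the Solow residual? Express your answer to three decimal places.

Labor's share = 1 − 0.21 = 0.79.
Capital: 0.21 × 14.2 = 2.982 pp.
Total hours worked: 0.79 × 3.6 = 2.844 pp.
TFP growth = 8.2 − 5.826 = 2.374%.

2.374%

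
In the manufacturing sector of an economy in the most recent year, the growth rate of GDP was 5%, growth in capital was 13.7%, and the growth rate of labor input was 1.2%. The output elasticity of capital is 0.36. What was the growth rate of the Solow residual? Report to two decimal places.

Labor's share = 1 − 0.36 = 0.64.
Capital: 0.36 × 13.7 = 4.932 pp.
Labor input: 0.64 × 1.2 = 0.768 pp.
TFP growth = 5 − 5.7 = -0.7%.

-0.70%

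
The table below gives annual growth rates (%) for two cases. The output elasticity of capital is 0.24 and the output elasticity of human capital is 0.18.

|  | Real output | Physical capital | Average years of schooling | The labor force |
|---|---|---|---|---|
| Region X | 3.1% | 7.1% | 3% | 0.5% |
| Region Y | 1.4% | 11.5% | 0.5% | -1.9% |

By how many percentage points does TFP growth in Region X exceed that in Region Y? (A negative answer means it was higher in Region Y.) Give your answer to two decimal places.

Labor's share = 1 − 0.24 − 0.18 = 0.58.
Region X: TFP = 3.1 − 1.704 − 0.54 − 0.29 = 0.566%.
Region Y: TFP = 1.4 − 2.76 − 0.09 + 1.102 = -0.348%.
Difference = 0.566 − (-0.348) = 0.914 pp.

0.91 percentage points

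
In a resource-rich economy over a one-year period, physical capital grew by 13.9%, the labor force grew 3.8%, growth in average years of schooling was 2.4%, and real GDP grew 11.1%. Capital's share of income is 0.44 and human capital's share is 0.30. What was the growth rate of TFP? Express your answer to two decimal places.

Labor's share = 1 − 0.44 − 0.3 = 0.26.
Physical capital: 0.44 × 13.9 = 6.116 pp.
Average years of schooling: 0.3 × 2.4 = 0.72 pp.
The labor force: 0.26 × 3.8 = 0.988 pp.
TFP growth = 11.1 − 7.824 = 3.276%.

3.28%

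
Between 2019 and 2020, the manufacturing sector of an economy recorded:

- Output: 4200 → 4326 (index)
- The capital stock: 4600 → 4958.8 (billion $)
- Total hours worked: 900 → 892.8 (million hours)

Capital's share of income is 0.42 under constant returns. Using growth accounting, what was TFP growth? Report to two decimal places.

Output growth = (4326 − 4200) / 4200 = 3%.
The capital stock growth = (4958.8 − 4600) / 4600 = 7.8%.
Total hours worked growth = (892.8 − 900) / 900 = -0.8%.
Labor's share = 1 − 0.42 = 0.58.
The capital stock: 0.42 × 7.8 = 3.276 pp.
Total hours worked: 0.58 × (-0.8) = -0.464 pp.
TFP growth = 3 − 2.812 = 0.188%.

TFP grew 0.19%.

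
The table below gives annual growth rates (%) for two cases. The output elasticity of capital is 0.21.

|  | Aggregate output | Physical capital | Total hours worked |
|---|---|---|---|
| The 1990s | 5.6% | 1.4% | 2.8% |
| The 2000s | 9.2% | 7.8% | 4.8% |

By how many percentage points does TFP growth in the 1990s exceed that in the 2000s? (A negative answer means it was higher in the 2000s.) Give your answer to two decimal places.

Labor's share = 1 − 0.21 = 0.79.
The 1990s: TFP = 5.6 − 0.294 − 2.212 = 3.094%.
The 2000s: TFP = 9.2 − 1.638 − 3.792 = 3.77%.
Difference = 3.094 − (3.77) = -0.676 pp.

-0.68 percentage points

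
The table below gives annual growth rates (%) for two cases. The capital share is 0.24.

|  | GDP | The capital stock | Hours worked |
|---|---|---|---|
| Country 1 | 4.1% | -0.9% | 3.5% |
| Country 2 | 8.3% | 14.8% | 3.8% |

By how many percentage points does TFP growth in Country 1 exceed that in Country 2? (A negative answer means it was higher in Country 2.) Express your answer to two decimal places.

Labor's share = 1 − 0.24 = 0.76.
Country 1: TFP = 4.1 + 0.216 − 2.66 = 1.656%.
Country 2: TFP = 8.3 − 3.552 − 2.888 = 1.86%.
Difference = 1.656 − (1.86) = -0.204 pp.

-0.20 percentage points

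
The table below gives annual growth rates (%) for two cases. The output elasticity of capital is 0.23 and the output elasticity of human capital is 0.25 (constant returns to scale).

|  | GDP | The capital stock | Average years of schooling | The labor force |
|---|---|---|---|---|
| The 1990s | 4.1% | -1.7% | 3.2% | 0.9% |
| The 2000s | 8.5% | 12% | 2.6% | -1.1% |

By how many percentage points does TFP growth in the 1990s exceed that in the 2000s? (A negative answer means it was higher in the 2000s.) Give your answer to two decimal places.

Labor's share = 1 − 0.23 − 0.25 = 0.52.
The 1990s: TFP = 4.1 + 0.391 − 0.8 − 0.468 = 3.223%.
The 2000s: TFP = 8.5 − 2.76 − 0.65 + 0.572 = 5.662%.
Difference = 3.223 − (5.662) = -2.439 pp.

-2.44 percentage points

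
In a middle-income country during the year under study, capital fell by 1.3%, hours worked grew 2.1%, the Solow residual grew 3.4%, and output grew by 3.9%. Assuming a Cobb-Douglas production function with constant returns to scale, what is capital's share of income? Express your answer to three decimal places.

gY = gA + α·gK + (1−α)·gL, so gY − gA − gL = α(gK − gL).
3.9 − 3.4 − 2.1 = α × (-1.3 − 2.1).
-1.6 = -3.4 α, so α = 0.47059.

α = 0.471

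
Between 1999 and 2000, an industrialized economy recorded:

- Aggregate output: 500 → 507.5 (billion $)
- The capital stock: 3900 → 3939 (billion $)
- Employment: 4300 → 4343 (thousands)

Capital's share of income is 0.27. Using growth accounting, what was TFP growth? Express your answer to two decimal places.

Aggregate output growth = (507.5 − 500) / 500 = 1.5%.
The capital stock growth = (3939 − 3900) / 3900 = 1%.
Employment growth = (4343 − 4300) / 4300 = 1%.
Labor's share = 1 − 0.27 = 0.73.
The capital stock: 0.27 × 1 = 0.27 pp.
Employment: 0.73 × 1 = 0.73 pp.
TFP growth = 1.5 − 1 = 0.5%.

0.50%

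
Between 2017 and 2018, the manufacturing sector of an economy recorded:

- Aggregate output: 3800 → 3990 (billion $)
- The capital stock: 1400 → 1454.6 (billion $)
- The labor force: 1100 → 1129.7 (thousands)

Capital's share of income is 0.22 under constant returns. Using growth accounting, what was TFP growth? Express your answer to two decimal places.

Aggregate output growth = (3990 − 3800) / 3800 = 5%.
The capital stock growth = (1454.6 − 1400) / 1400 = 3.9%.
The labor force growth = (1129.7 − 1100) / 1100 = 2.7%.
Labor's share = 1 − 0.22 = 0.78.
The capital stock: 0.22 × 3.9 = 0.858 pp.
The labor force: 0.78 × 2.7 = 2.106 pp.
TFP growth = 5 − 2.964 = 2.036%.

2.04%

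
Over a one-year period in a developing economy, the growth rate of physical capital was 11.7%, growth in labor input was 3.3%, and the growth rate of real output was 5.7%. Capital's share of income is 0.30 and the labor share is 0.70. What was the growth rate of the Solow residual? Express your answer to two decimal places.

Labor's share = 1 − 0.3 = 0.7.
Physical capital: 0.3 × 11.7 = 3.51 pp.
Labor input: 0.7 × 3.3 = 2.31 pp.
TFP growth = 5.7 − 5.82 = -0.12%.

-0.12%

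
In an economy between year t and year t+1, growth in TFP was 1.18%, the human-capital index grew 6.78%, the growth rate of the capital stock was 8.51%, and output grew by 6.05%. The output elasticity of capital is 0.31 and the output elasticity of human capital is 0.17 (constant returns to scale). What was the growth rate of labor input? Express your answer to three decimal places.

2.076%

Labor's share = 1 − 0.31 − 0.17 = 0.52.
gY = gA + 0.31×8.51 + 0.17×6.78 + 0.52×g.
0.52×g = 6.05 − 1.18 − 3.7907 = 1.0793.
g = 1.0793 / 0.52 = 2.07558%.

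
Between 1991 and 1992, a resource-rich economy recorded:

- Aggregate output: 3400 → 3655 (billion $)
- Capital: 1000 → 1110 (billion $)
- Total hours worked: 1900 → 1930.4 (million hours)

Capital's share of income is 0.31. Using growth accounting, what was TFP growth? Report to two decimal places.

2.99%

Aggregate output growth = (3655 − 3400) / 3400 = 7.5%.
Capital growth = (1110 − 1000) / 1000 = 11%.
Total hours worked growth = (1930.4 − 1900) / 1900 = 1.6%.
Labor's share = 1 − 0.31 = 0.69.
Capital: 0.31 × 11 = 3.41 pp.
Total hours worked: 0.69 × 1.6 = 1.104 pp.
TFP growth = 7.5 − 4.514 = 2.986%.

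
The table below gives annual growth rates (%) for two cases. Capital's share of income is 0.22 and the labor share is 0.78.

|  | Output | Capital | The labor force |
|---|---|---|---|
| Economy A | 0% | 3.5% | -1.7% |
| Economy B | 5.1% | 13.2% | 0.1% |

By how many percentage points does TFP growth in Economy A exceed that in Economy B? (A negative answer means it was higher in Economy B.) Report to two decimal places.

Labor's share = 1 − 0.22 = 0.78.
Economy A: TFP = 0 − 0.77 + 1.326 = 0.556%.
Economy B: TFP = 5.1 − 2.904 − 0.078 = 2.118%.
Difference = 0.556 − (2.118) = -1.562 pp.

-1.56 percentage points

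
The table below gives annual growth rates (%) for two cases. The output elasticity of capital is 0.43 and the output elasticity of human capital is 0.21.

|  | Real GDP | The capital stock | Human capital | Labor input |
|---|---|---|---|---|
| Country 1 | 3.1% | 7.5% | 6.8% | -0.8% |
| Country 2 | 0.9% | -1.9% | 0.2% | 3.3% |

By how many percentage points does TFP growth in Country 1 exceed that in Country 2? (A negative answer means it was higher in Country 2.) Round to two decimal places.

Labor's share = 1 − 0.43 − 0.21 = 0.36.
Country 1: TFP = 3.1 − 3.225 − 1.428 + 0.288 = -1.265%.
Country 2: TFP = 0.9 + 0.817 − 0.042 − 1.188 = 0.487%.
Difference = -1.265 − (0.487) = -1.752 pp.

-1.75 percentage points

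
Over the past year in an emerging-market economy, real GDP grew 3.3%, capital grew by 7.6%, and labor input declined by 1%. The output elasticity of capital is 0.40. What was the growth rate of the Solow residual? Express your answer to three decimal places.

The Solow residual growth was 0.860%.

Labor's share = 1 − 0.4 = 0.6.
Capital: 0.4 × 7.6 = 3.04 pp.
Labor input: 0.6 × (-1) = -0.6 pp.
TFP growth = 3.3 − 2.44 = 0.86%.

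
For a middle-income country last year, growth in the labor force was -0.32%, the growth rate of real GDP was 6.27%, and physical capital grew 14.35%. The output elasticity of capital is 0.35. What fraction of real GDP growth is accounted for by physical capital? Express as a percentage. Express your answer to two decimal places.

80.10%

Physical capital contributed 0.35 × 14.35 = 5.0225 pp.
Share of growth = 5.0225 / 6.27 × 100 = 80.1037%.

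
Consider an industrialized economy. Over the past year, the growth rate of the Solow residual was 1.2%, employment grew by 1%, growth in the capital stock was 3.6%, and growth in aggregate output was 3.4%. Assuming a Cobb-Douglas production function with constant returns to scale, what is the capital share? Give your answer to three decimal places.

α = 0.462

gY = gA + α·gK + (1−α)·gL, so gY − gA − gL = α(gK − gL).
3.4 − 1.2 − 1 = α × (3.6 − 1).
1.2 = 2.6 α, so α = 0.46154.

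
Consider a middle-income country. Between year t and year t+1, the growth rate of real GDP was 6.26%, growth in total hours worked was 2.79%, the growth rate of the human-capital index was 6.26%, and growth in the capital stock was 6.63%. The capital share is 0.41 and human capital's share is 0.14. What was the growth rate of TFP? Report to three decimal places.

Labor's share = 1 − 0.41 − 0.14 = 0.45.
The capital stock: 0.41 × 6.63 = 2.7183 pp.
The human-capital index: 0.14 × 6.26 = 0.8764 pp.
Total hours worked: 0.45 × 2.79 = 1.2555 pp.
TFP growth = 6.26 − 4.8502 = 1.4098%.

TFP growth was 1.410%.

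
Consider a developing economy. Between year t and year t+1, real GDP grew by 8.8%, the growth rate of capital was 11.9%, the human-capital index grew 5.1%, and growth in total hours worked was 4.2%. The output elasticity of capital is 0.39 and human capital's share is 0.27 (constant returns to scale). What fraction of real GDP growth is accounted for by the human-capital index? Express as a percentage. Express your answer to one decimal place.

The human-capital index accounted for 15.6% of growth.

The human-capital index contributed 0.27 × 5.1 = 1.377 pp.
Share of growth = 1.377 / 8.8 × 100 = 15.648%.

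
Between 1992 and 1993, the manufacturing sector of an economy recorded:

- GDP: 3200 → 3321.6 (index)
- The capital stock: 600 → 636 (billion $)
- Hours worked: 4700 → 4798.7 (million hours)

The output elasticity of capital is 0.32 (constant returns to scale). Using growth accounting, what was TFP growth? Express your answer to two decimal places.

GDP growth = (3321.6 − 3200) / 3200 = 3.8%.
The capital stock growth = (636 − 600) / 600 = 6%.
Hours worked growth = (4798.7 − 4700) / 4700 = 2.1%.
Labor's share = 1 − 0.32 = 0.68.
The capital stock: 0.32 × 6 = 1.92 pp.
Hours worked: 0.68 × 2.1 = 1.428 pp.
TFP growth = 3.8 − 3.348 = 0.452%.

TFP growth was 0.45%.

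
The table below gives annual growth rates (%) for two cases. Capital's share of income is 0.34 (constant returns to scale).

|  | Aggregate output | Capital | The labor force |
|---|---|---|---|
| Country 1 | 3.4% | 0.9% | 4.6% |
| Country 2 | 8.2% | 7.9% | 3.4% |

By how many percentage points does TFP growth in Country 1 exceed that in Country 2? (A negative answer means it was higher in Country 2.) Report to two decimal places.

-3.21 percentage points

Labor's share = 1 − 0.34 = 0.66.
Country 1: TFP = 3.4 − 0.306 − 3.036 = 0.058%.
Country 2: TFP = 8.2 − 2.686 − 2.244 = 3.27%.
Difference = 0.058 − (3.27) = -3.212 pp.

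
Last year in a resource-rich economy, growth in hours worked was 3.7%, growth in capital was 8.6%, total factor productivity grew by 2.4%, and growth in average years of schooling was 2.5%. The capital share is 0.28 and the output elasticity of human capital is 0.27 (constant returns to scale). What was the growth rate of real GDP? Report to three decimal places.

7.148%

Labor's share = 1 − 0.28 − 0.27 = 0.45.
Capital: 0.28 × 8.6 = 2.408 pp.
Average years of schooling: 0.27 × 2.5 = 0.675 pp.
Hours worked: 0.45 × 3.7 = 1.665 pp.
Output growth = 2.4 + 4.748 = 7.148%.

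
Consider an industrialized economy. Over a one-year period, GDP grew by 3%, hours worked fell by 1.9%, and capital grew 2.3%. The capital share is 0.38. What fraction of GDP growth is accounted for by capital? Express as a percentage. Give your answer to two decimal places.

Capital contributed 0.38 × 2.3 = 0.874 pp.
Share of growth = 0.874 / 3 × 100 = 29.1333%.

29.13%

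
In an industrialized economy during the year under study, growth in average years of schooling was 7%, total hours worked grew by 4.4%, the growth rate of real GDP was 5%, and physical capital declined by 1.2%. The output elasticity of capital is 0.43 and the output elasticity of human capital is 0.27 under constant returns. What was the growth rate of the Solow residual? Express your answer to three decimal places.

Labor's share = 1 − 0.43 − 0.27 = 0.3.
Physical capital: 0.43 × (-1.2) = -0.516 pp.
Average years of schooling: 0.27 × 7 = 1.89 pp.
Total hours worked: 0.3 × 4.4 = 1.32 pp.
TFP growth = 5 − 2.694 = 2.306%.

The Solow residual growth was 2.306%.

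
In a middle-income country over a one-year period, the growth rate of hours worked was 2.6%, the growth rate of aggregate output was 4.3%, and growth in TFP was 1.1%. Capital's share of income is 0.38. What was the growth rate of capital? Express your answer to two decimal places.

Labor's share = 1 − 0.38 = 0.62.
gY = gA + 0.62×2.6 + 0.38×g.
0.38×g = 4.3 − 1.1 − 1.612 = 1.588.
g = 1.588 / 0.38 = 4.1789%.

Capital grew 4.18%.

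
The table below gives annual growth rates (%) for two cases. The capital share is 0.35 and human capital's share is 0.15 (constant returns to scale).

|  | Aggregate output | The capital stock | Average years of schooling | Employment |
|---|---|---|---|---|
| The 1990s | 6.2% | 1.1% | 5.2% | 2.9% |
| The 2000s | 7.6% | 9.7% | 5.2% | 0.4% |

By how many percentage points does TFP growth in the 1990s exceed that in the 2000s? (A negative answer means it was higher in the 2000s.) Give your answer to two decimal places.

Labor's share = 1 − 0.35 − 0.15 = 0.5.
The 1990s: TFP = 6.2 − 0.385 − 0.78 − 1.45 = 3.585%.
The 2000s: TFP = 7.6 − 3.395 − 0.78 − 0.2 = 3.225%.
Difference = 3.585 − (3.225) = 0.36 pp.

0.36 percentage points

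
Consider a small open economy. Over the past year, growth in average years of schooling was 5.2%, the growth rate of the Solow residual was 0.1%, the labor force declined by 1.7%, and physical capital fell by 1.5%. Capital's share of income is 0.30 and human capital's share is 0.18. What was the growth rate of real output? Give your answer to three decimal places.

-0.298%

Labor's share = 1 − 0.3 − 0.18 = 0.52.
Physical capital: 0.3 × (-1.5) = -0.45 pp.
Average years of schooling: 0.18 × 5.2 = 0.936 pp.
The labor force: 0.52 × (-1.7) = -0.884 pp.
Output growth = 0.1 + (-0.398) = -0.298%.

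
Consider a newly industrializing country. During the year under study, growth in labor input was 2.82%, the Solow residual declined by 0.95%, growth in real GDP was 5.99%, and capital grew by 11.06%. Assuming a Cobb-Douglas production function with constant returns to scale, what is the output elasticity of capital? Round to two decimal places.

gY = gA + α·gK + (1−α)·gL, so gY − gA − gL = α(gK − gL).
5.99 + 0.95 − 2.82 = α × (11.06 − 2.82).
4.12 = 8.24 α, so α = 0.5.

The output elasticity of capital is 0.50.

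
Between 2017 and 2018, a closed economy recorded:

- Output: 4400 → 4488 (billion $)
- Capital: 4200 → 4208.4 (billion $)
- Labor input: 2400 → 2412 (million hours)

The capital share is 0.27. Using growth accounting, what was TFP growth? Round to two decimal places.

Output growth = (4488 − 4400) / 4400 = 2%.
Capital growth = (4208.4 − 4200) / 4200 = 0.2%.
Labor input growth = (2412 − 2400) / 2400 = 0.5%.
Labor's share = 1 − 0.27 = 0.73.
Capital: 0.27 × 0.2 = 0.054 pp.
Labor input: 0.73 × 0.5 = 0.365 pp.
TFP growth = 2 − 0.419 = 1.581%.

1.58%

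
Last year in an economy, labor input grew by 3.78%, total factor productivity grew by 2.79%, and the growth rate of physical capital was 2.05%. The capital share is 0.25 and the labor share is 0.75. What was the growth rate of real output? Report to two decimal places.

Labor's share = 1 − 0.25 = 0.75.
Physical capital: 0.25 × 2.05 = 0.5125 pp.
Labor input: 0.75 × 3.78 = 2.835 pp.
Output growth = 2.79 + 3.3475 = 6.1375%.

6.14%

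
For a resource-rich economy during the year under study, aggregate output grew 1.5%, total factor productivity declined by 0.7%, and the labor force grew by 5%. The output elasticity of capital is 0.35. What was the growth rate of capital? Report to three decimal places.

-3.000%

Labor's share = 1 − 0.35 = 0.65.
gY = gA + 0.65×5 + 0.35×g.
0.35×g = 1.5 + 0.7 − 3.25 = -1.05.
g = -1.05 / 0.35 = -3%.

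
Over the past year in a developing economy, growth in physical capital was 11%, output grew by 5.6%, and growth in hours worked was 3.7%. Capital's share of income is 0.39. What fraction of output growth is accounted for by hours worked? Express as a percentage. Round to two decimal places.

Labor's share = 1 − 0.39 = 0.61.
Hours worked contributed 0.61 × 3.7 = 2.257 pp.
Share of growth = 2.257 / 5.6 × 100 = 40.3036%.

Hours worked accounted for 40.30% of growth.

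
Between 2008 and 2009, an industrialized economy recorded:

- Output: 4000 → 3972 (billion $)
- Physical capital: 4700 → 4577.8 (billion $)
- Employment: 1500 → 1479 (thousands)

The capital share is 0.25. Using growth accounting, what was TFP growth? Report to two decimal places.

TFP growth was 1.00%.

Output growth = (3972 − 4000) / 4000 = -0.7%.
Physical capital growth = (4577.8 − 4700) / 4700 = -2.6%.
Employment growth = (1479 − 1500) / 1500 = -1.4%.
Labor's share = 1 − 0.25 = 0.75.
Physical capital: 0.25 × (-2.6) = -0.65 pp.
Employment: 0.75 × (-1.4) = -1.05 pp.
TFP growth = -0.7 + 1.7 = 1%.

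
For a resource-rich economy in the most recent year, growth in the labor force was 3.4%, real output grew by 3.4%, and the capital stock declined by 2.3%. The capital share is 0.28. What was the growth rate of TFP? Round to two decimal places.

1.60%

Labor's share = 1 − 0.28 = 0.72.
The capital stock: 0.28 × (-2.3) = -0.644 pp.
The labor force: 0.72 × 3.4 = 2.448 pp.
TFP growth = 3.4 − 1.804 = 1.596%.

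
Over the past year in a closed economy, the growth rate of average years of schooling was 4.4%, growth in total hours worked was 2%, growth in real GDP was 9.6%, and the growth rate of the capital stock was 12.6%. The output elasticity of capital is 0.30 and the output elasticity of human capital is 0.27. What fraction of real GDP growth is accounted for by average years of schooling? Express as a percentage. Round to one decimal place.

Average years of schooling contributed 0.27 × 4.4 = 1.188 pp.
Share of growth = 1.188 / 9.6 × 100 = 12.375%.

12.4%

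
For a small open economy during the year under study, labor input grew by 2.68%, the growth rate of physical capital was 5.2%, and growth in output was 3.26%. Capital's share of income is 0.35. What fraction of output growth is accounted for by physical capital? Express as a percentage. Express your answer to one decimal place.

Physical capital accounted for 55.8% of growth.

Physical capital contributed 0.35 × 5.2 = 1.82 pp.
Share of growth = 1.82 / 3.26 × 100 = 55.828%.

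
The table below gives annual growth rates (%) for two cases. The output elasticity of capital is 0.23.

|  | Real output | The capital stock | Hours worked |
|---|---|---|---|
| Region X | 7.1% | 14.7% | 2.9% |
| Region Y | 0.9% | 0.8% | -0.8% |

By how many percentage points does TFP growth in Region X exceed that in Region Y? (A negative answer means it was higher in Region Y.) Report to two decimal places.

Labor's share = 1 − 0.23 = 0.77.
Region X: TFP = 7.1 − 3.381 − 2.233 = 1.486%.
Region Y: TFP = 0.9 − 0.184 + 0.616 = 1.332%.
Difference = 1.486 − (1.332) = 0.154 pp.

0.15 percentage points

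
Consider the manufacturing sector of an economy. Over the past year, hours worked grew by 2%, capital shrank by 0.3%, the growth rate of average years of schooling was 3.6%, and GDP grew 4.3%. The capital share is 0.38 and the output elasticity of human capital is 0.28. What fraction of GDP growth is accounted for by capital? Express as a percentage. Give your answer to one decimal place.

Capital accounted for -2.7% of growth.

Capital contributed 0.38 × (-0.3) = -0.114 pp.
Share of growth = -0.114 / 4.3 × 100 = -2.651%.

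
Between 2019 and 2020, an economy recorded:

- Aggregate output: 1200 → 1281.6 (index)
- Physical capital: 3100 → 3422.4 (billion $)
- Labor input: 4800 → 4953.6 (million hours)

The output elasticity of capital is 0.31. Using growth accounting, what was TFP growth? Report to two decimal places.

1.37%

Aggregate output growth = (1281.6 − 1200) / 1200 = 6.8%.
Physical capital growth = (3422.4 − 3100) / 3100 = 10.4%.
Labor input growth = (4953.6 − 4800) / 4800 = 3.2%.
Labor's share = 1 − 0.31 = 0.69.
Physical capital: 0.31 × 10.4 = 3.224 pp.
Labor input: 0.69 × 3.2 = 2.208 pp.
TFP growth = 6.8 − 5.432 = 1.368%.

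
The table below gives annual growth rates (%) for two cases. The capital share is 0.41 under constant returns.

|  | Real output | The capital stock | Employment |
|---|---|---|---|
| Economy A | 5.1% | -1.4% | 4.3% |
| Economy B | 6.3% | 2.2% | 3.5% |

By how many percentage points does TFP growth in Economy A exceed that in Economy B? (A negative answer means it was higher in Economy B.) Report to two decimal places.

Labor's share = 1 − 0.41 = 0.59.
Economy A: TFP = 5.1 + 0.574 − 2.537 = 3.137%.
Economy B: TFP = 6.3 − 0.902 − 2.065 = 3.333%.
Difference = 3.137 − (3.333) = -0.196 pp.

-0.20 percentage points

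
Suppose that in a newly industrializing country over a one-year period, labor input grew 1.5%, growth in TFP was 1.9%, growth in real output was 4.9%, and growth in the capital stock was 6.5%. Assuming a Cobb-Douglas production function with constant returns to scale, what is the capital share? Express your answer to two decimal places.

0.30

gY = gA + α·gK + (1−α)·gL, so gY − gA − gL = α(gK − gL).
4.9 − 1.9 − 1.5 = α × (6.5 − 1.5).
1.5 = 5 α, so α = 0.3.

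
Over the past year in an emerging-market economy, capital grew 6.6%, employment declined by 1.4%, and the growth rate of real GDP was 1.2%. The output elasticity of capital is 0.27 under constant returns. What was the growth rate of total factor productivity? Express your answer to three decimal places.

Labor's share = 1 − 0.27 = 0.73.
Capital: 0.27 × 6.6 = 1.782 pp.
Employment: 0.73 × (-1.4) = -1.022 pp.
TFP growth = 1.2 − 0.76 = 0.44%.

0.440%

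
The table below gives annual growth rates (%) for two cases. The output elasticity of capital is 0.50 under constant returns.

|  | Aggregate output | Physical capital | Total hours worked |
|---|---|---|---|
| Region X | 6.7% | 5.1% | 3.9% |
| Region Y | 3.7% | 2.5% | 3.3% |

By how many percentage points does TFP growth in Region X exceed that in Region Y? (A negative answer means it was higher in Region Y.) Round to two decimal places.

Labor's share = 1 − 0.5 = 0.5.
Region X: TFP = 6.7 − 2.55 − 1.95 = 2.2%.
Region Y: TFP = 3.7 − 1.25 − 1.65 = 0.8%.
Difference = 2.2 − (0.8) = 1.4 pp.

1.40 percentage points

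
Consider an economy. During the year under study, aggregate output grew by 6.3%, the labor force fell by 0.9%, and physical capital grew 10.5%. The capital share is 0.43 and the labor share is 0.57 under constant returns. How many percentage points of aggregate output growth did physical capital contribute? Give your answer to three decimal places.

Contribution = share × growth = 0.43 × 10.5 = 4.515 pp.

4.515 pp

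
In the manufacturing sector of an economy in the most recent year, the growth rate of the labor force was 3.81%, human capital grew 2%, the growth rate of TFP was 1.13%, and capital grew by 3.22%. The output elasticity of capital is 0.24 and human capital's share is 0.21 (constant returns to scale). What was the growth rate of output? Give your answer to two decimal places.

Labor's share = 1 − 0.24 − 0.21 = 0.55.
Capital: 0.24 × 3.22 = 0.7728 pp.
Human capital: 0.21 × 2 = 0.42 pp.
The labor force: 0.55 × 3.81 = 2.0955 pp.
Output growth = 1.13 + 3.2883 = 4.4183%.

4.42%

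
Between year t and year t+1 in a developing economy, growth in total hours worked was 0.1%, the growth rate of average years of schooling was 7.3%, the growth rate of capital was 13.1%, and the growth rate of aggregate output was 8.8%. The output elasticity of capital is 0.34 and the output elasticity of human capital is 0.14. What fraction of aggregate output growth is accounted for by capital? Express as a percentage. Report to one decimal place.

Capital accounted for 50.6% of growth.

Capital contributed 0.34 × 13.1 = 4.454 pp.
Share of growth = 4.454 / 8.8 × 100 = 50.614%.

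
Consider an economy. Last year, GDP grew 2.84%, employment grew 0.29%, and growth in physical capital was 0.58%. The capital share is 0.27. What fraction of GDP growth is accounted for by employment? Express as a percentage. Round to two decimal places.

Labor's share = 1 − 0.27 = 0.73.
Employment contributed 0.73 × 0.29 = 0.2117 pp.
Share of growth = 0.2117 / 2.84 × 100 = 7.4542%.

Employment accounted for 7.45% of growth.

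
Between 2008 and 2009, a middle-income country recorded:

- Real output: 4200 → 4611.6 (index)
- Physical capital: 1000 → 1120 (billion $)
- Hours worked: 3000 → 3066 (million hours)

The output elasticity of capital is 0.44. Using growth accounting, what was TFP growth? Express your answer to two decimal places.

Real output growth = (4611.6 − 4200) / 4200 = 9.8%.
Physical capital growth = (1120 − 1000) / 1000 = 12%.
Hours worked growth = (3066 − 3000) / 3000 = 2.2%.
Labor's share = 1 − 0.44 = 0.56.
Physical capital: 0.44 × 12 = 5.28 pp.
Hours worked: 0.56 × 2.2 = 1.232 pp.
TFP growth = 9.8 − 6.512 = 3.288%.

3.29%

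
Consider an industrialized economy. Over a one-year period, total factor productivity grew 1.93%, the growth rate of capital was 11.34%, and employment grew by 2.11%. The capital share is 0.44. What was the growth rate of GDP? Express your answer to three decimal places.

Labor's share = 1 − 0.44 = 0.56.
Capital: 0.44 × 11.34 = 4.9896 pp.
Employment: 0.56 × 2.11 = 1.1816 pp.
Output growth = 1.93 + 6.1712 = 8.1012%.

8.101%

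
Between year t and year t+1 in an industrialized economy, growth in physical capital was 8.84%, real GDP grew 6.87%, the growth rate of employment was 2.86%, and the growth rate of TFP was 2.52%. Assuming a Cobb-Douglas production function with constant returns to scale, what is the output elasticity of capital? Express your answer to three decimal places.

α = 0.249

gY = gA + α·gK + (1−α)·gL, so gY − gA − gL = α(gK − gL).
6.87 − 2.52 − 2.86 = α × (8.84 − 2.86).
1.49 = 5.98 α, so α = 0.24916.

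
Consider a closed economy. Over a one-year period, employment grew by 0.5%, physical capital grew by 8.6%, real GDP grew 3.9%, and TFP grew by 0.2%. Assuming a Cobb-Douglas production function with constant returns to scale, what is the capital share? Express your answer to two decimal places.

The capital share is 0.40.

gY = gA + α·gK + (1−α)·gL, so gY − gA − gL = α(gK − gL).
3.9 − 0.2 − 0.5 = α × (8.6 − 0.5).
3.2 = 8.1 α, so α = 0.3951.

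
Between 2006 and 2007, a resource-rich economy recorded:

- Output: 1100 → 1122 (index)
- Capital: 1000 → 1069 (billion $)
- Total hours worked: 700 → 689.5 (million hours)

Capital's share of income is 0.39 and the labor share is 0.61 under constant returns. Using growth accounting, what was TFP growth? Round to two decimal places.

TFP growth was 0.22%.

Output growth = (1122 − 1100) / 1100 = 2%.
Capital growth = (1069 − 1000) / 1000 = 6.9%.
Total hours worked growth = (689.5 − 700) / 700 = -1.5%.
Labor's share = 1 − 0.39 = 0.61.
Capital: 0.39 × 6.9 = 2.691 pp.
Total hours worked: 0.61 × (-1.5) = -0.915 pp.
TFP growth = 2 − 1.776 = 0.224%.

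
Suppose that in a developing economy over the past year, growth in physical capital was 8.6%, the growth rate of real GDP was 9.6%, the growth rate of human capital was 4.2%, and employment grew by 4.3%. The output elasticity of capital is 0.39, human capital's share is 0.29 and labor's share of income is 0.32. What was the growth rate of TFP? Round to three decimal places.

3.652%

Labor's share = 1 − 0.39 − 0.29 = 0.32.
Physical capital: 0.39 × 8.6 = 3.354 pp.
Human capital: 0.29 × 4.2 = 1.218 pp.
Employment: 0.32 × 4.3 = 1.376 pp.
TFP growth = 9.6 − 5.948 = 3.652%.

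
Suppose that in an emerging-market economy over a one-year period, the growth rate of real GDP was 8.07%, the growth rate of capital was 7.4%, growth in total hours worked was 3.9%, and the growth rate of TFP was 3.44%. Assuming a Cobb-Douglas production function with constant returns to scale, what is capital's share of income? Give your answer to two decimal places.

gY = gA + α·gK + (1−α)·gL, so gY − gA − gL = α(gK − gL).
8.07 − 3.44 − 3.9 = α × (7.4 − 3.9).
0.73 = 3.5 α, so α = 0.2086.

Capital's share of income is 0.21.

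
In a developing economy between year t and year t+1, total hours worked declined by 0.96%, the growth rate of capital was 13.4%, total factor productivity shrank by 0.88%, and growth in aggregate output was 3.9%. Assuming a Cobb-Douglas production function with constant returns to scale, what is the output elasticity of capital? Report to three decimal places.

The output elasticity of capital is 0.400.

gY = gA + α·gK + (1−α)·gL, so gY − gA − gL = α(gK − gL).
3.9 + 0.88 + 0.96 = α × (13.4 − (-0.96)).
5.74 = 14.36 α, so α = 0.39972.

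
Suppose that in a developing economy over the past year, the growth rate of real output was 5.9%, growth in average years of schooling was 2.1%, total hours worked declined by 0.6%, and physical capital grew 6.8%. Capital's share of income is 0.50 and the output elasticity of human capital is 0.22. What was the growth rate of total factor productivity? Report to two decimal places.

Labor's share = 1 − 0.5 − 0.22 = 0.28.
Physical capital: 0.5 × 6.8 = 3.4 pp.
Average years of schooling: 0.22 × 2.1 = 0.462 pp.
Total hours worked: 0.28 × (-0.6) = -0.168 pp.
TFP growth = 5.9 − 3.694 = 2.206%.

2.21%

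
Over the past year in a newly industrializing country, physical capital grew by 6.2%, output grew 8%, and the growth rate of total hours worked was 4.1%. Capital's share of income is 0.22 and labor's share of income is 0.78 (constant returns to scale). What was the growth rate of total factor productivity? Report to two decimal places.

Labor's share = 1 − 0.22 = 0.78.
Physical capital: 0.22 × 6.2 = 1.364 pp.
Total hours worked: 0.78 × 4.1 = 3.198 pp.
TFP growth = 8 − 4.562 = 3.438%.

3.44%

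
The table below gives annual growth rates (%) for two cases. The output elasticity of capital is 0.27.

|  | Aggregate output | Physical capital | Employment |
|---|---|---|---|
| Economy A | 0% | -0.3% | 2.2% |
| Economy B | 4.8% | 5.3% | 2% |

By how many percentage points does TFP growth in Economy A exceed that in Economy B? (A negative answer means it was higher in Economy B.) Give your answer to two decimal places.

Labor's share = 1 − 0.27 = 0.73.
Economy A: TFP = 0 + 0.081 − 1.606 = -1.525%.
Economy B: TFP = 4.8 − 1.431 − 1.46 = 1.909%.
Difference = -1.525 − (1.909) = -3.434 pp.

-3.43 percentage points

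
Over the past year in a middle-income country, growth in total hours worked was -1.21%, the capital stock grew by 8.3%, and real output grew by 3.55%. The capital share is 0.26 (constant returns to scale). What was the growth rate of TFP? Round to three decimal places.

Labor's share = 1 − 0.26 = 0.74.
The capital stock: 0.26 × 8.3 = 2.158 pp.
Total hours worked: 0.74 × (-1.21) = -0.8954 pp.
TFP growth = 3.55 − 1.2626 = 2.2874%.

TFP growth was 2.287%.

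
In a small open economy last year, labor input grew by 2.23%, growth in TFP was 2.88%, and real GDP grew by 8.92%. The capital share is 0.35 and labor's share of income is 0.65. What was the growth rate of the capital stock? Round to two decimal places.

13.12%

Labor's share = 1 − 0.35 = 0.65.
gY = gA + 0.65×2.23 + 0.35×g.
0.35×g = 8.92 − 2.88 − 1.4495 = 4.5905.
g = 4.5905 / 0.35 = 13.1157%.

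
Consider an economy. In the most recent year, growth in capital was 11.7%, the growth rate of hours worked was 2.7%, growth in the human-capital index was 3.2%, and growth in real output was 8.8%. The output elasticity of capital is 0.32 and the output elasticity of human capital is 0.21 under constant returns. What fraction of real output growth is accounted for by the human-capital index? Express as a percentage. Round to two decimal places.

The human-capital index contributed 0.21 × 3.2 = 0.672 pp.
Share of growth = 0.672 / 8.8 × 100 = 7.6364%.

The human-capital index accounted for 7.64% of growth.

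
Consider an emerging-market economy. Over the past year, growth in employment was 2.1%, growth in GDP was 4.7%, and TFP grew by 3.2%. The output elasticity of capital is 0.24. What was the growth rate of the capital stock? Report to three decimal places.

-0.400%

Labor's share = 1 − 0.24 = 0.76.
gY = gA + 0.76×2.1 + 0.24×g.
0.24×g = 4.7 − 3.2 − 1.596 = -0.096.
g = -0.096 / 0.24 = -0.4%.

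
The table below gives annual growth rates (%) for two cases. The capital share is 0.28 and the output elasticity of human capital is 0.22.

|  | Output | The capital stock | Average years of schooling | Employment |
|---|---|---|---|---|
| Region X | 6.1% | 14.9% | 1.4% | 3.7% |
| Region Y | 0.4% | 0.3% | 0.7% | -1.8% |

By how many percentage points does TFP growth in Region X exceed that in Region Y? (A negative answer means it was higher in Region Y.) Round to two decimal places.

-1.29 percentage points

Labor's share = 1 − 0.28 − 0.22 = 0.5.
Region X: TFP = 6.1 − 4.172 − 0.308 − 1.85 = -0.23%.
Region Y: TFP = 0.4 − 0.084 − 0.154 + 0.9 = 1.062%.
Difference = -0.23 − (1.062) = -1.292 pp.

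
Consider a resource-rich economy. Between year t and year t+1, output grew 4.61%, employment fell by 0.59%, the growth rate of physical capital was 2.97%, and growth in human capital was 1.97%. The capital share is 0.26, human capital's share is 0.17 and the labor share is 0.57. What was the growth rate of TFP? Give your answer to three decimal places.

TFP growth was 3.839%.

Labor's share = 1 − 0.26 − 0.17 = 0.57.
Physical capital: 0.26 × 2.97 = 0.7722 pp.
Human capital: 0.17 × 1.97 = 0.3349 pp.
Employment: 0.57 × (-0.59) = -0.3363 pp.
TFP growth = 4.61 − 0.7708 = 3.8392%.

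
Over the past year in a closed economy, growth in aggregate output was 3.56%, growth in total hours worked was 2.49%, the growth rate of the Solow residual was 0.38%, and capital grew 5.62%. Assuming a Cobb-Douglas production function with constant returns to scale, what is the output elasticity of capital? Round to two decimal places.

gY = gA + α·gK + (1−α)·gL, so gY − gA − gL = α(gK − gL).
3.56 − 0.38 − 2.49 = α × (5.62 − 2.49).
0.69 = 3.13 α, so α = 0.2204.

0.22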